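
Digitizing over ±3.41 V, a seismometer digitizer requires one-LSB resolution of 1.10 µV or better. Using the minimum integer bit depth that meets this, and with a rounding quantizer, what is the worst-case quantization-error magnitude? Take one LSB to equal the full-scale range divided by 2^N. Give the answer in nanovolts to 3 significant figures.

The full-scale span is 3.41 − (-3.41) = 6.82 V.
Need 2^N ≥ 6.82 V / 1.10 µV = 6.200e6 → N_min = 23.
One LSB is 6.82 V / 8388608 = 0.81301 µV.
Half an LSB is 407 nV.

407 nV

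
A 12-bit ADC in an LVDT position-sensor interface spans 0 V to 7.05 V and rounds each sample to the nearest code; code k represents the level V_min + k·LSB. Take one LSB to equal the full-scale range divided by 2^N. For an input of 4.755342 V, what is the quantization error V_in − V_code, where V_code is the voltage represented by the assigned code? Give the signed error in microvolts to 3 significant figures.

−310 µV

Span = 7.05 V. LSB = 7.05 V / 2^12 ≈ 1.721 mV.
(V_in − V_min)/LSB = (4.755342 − (0)) × 4096/7.05 = 2762.8200 → nearest code k = 2763.
V_code = V_min + k × range/2^12 = 0 + 2763 × 7.05/4096 = 4.755651855 V.
V_in − V_code = 4.755342 − (4.755651855) = −310 µV.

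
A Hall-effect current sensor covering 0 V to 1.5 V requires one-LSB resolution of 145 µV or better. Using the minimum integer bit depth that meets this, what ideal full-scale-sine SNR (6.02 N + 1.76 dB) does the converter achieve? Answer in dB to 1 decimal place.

Full-scale range = 1.5 V.
1.5 V / 145 µV = 10340. Since 2^13 = 8192 and 2^14 = 16384, N = 14.
6.02(14) + 1.76 = 86.04 dB.

86.0 dB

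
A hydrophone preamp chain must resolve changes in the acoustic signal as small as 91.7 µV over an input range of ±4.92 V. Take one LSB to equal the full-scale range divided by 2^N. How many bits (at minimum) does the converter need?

Range = 4.92 − (-4.92) = 9.84 V.
9.84 V / 91.7 µV = 107300. Since 2^16 = 65536 and 2^17 = 131072, N = 17.

17 bits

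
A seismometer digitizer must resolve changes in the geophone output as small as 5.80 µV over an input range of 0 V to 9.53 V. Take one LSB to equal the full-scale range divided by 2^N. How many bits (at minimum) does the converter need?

Full-scale range = 9.53 V.
Levels needed ≥ 9.53/5.80 µV = 1.643e6. 2^21 = 2097152 suffices, so N_min = 21.

21 bits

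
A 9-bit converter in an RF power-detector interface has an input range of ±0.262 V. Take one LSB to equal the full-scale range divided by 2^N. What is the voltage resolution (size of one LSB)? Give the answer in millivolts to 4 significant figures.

Span: 0.262 V − (-0.262 V) = 0.524 V.
Number of codes = 2^9 = 512.
LSB = 0.524 V ÷ 2^9 = 0.524/512 V = 1.023 mV.

1.023 mV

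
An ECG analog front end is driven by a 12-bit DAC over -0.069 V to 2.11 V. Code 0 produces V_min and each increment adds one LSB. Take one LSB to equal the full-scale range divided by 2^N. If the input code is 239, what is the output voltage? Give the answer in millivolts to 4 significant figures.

58.14 mV

Span: 2.11 V − (-0.069 V) = 2.179 V. LSB = 2.179 V / 2^12.
V_out = V_min + code × LSB = -0.069 V + 239 × 2.179 V / 4096
      = -0.069 V + 0.127144 V = 0.0581438 V.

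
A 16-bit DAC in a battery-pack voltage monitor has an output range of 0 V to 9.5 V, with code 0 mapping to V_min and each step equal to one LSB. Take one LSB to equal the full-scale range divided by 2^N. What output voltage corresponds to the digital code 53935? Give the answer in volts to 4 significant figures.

7.818 V

Full-scale range = 9.5 V. LSB = 9.5 V / 2^16.
V_out = 0 + 53935 × (9.5/65536) V
      = 0 V + 7.81834 V = 7.81834 V.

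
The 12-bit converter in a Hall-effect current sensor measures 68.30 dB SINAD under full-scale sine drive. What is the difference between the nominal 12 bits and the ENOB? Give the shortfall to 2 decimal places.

ENOB = (SINAD − 1.76)/6.02 = (68.30 − 1.76)/6.02 = 11.0532 bits.
12 − 11.0532 = 0.95 bits below nominal.

0.95 bits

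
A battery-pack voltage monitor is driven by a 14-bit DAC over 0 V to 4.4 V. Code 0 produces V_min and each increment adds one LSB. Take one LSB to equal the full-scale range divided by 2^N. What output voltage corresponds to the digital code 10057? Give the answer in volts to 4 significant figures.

Range is 4.4 V. LSB = 4.4 V / 2^14.
V_out = V_min + code × LSB = 0 V + 10057 × 4.4 V / 16384
      = 0 + 2.70085 = 2.70085 V.

2.701 V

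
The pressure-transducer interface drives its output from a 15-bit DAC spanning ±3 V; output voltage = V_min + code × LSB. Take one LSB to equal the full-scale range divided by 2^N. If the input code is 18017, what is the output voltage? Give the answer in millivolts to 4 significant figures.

299.0 mV

Range = 3 − (-3) = 6 V. LSB = 6 V / 2^15.
Output = V_min + (18017/32768) × range = -3 + 0.549835 × 6 V
      = -3 + 3.29901 = 0.299011 V.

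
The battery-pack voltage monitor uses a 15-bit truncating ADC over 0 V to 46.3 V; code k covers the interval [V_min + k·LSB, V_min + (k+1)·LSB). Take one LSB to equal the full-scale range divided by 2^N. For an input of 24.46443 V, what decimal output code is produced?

17314

V_FS = 46.3 V. LSB = 46.3 V / 2^15 ≈ 1.413 mV.
V_in − V_min = 24.46443 − (0) = 24.46443 V.
Divide by LSB: 24.46443 × 32768/46.3 = 17314.2644.
Truncating gives code 17314.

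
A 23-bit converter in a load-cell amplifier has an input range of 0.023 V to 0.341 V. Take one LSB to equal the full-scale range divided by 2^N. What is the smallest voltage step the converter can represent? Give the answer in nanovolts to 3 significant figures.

37.9 nV

Span: 0.341 V − (0.023 V) = 0.318 V.
2^23 = 8388608 levels.
Step size = 0.318/8388608 V = 37.9 nV.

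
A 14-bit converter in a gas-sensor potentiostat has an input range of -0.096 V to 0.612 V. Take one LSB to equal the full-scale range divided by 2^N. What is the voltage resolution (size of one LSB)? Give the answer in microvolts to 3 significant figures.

Full-scale range = 0.612 V − (-0.096 V) = 0.708 V.
There are 2^14 = 16384 steps.
One LSB is 0.708 V / 16384 = 43.2 µV.

43.2 µV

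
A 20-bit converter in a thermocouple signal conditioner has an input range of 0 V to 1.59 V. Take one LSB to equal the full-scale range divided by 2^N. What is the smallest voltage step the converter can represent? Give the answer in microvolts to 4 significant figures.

1.516 µV

V_FS = 1.59 V.
There are 2^20 = 1048576 steps.
One LSB is 1.59 V / 1048576 = 1.516 µV.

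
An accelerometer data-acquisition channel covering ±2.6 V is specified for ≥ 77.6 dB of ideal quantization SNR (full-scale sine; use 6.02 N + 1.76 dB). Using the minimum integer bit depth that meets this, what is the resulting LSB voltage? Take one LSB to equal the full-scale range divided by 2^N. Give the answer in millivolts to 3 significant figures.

0.635 mV

Range = 2.6 − (-2.6) = 5.2 V.
Required N = ⌈(77.6 − 1.76)/6.02⌉ = ⌈12.598⌉ = 13.
LSB = 5.2 V ÷ 2^13 = 5.2/8192 V = 0.635 mV.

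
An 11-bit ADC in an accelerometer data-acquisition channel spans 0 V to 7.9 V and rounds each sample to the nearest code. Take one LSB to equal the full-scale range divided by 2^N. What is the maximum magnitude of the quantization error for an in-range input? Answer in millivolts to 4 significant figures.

1.929 mV

Full-scale range = 7.9 V.
LSB = 7.9 V / 2^11 = 3.85742 mV.
|e|_max = LSB/2 = 1.929 mV.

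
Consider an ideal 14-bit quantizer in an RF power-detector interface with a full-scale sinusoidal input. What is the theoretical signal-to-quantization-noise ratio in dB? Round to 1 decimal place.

Ideal quantization SNR: 6.02 × 14 + 1.76 dB = 86.0 dB.

86.0 dB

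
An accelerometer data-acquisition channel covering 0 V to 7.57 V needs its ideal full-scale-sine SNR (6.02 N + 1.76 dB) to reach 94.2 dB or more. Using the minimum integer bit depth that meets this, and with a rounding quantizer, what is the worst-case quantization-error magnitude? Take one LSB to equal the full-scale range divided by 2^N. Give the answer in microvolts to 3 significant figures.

Range is 7.57 V.
Solving 6.02 N ≥ 94.2 − 1.76: N ≥ 15.355. Round up → N = 16.
One LSB is 7.57 V / 65536 = 115.51 µV.
|e|_max = LSB/2 = 57.8 µV.

57.8 µV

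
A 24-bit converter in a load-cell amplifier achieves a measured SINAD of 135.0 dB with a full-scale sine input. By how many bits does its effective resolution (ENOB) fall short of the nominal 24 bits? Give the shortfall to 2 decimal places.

Effective bits = (135.0 − 1.76)/6.02 = 22.1329.
24 − 22.1329 = 1.87 bits below nominal.

1.87 bits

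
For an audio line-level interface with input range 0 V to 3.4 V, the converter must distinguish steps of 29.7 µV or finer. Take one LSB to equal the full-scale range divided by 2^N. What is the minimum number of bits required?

V_FS = 3.4 V.
Need 2^N ≥ 3.4 V / 29.7 µV = 114500 → N_min = 17.

17 bits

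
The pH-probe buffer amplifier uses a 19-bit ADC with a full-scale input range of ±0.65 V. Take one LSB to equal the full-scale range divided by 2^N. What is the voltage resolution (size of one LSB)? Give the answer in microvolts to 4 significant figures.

Full-scale range = 0.65 V − (-0.65 V) = 1.3 V.
There are 2^19 = 524288 steps.
Step size = 1.3/524288 V = 2.480 µV.

2.480 µV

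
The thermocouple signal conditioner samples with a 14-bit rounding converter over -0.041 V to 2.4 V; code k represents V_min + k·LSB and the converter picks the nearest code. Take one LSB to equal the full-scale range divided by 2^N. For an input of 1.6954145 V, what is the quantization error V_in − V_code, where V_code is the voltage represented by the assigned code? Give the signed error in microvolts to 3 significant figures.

Full-scale range = 2.4 V − (-0.041 V) = 2.441 V. LSB = 2.441 V / 2^14 ≈ 149.0 µV.
Position in LSBs: (1.6954145 − (-0.041)) × 16384/2.441 = 11654.8198; rounding gives k = 11655.
V_code = V_min + k × range/2^14 = -0.041 + 11655 × 2.441/16384 = 1.6954413452 V.
e = 1.6954145 − (1.6954413452) = −26.8 µV.

−26.8 µV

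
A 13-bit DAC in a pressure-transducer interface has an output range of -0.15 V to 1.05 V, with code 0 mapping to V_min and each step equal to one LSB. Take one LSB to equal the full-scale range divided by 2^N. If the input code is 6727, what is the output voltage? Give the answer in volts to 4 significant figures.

Span: 1.05 V − (-0.15 V) = 1.2 V. LSB = 1.2 V / 2^13.
V_out = -0.15 + 6727 × (1.2/8192) V
      = -0.15 + 0.985400 = 0.835400 V.

0.8354 V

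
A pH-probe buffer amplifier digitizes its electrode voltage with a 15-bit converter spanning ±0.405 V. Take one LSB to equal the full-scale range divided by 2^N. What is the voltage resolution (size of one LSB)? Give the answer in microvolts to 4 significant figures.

24.72 µV

Full-scale range = 0.405 V − (-0.405 V) = 0.81 V.
2^15 = 32768 levels.
One LSB is 0.81 V / 32768 = 24.72 µV.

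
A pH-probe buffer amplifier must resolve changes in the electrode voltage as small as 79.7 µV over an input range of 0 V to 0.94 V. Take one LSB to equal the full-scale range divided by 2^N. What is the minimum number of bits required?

Full-scale range = 0.94 V.
Required number of levels: 0.94/79.7 µV = 11794; smallest N with 2^N ≥ that is 14.

14 bits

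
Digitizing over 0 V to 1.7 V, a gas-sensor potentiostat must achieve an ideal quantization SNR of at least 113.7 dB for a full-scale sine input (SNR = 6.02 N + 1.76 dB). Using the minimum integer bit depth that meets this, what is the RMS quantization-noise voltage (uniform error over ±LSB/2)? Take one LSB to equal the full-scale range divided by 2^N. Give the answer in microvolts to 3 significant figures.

0.936 µV

V_FS = 1.7 V.
N ≥ (113.7 − 1.76)/6.02 = 18.595 → N_min = 19.
One LSB is 1.7 V / 524288 = 3.2425 µV.
RMS noise = LSB/√12 = 0.936 µV.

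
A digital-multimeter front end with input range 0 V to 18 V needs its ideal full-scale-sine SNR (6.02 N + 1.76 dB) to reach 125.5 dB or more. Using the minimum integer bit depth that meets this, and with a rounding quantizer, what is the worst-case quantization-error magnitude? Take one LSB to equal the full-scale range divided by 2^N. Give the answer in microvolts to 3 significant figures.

Range is 18 V.
Solving 6.02 N ≥ 125.5 − 1.76: N ≥ 20.555. Round up → N = 21.
LSB = 18 V ÷ 2^21 = 18/2097152 V = 8.5831 µV.
|e|_max = LSB/2 = 4.29 µV.

4.29 µV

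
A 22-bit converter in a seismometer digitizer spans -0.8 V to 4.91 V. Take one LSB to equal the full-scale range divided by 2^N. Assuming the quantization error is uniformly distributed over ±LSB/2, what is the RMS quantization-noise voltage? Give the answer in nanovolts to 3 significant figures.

393 nV

Full-scale range = 4.91 V − (-0.8 V) = 5.71 V.
One LSB is 5.71 V / 4194304 = 1.3614 µV.
σ_q = LSB/√12 = 1.3614 µV/3.4641 = 393 nV.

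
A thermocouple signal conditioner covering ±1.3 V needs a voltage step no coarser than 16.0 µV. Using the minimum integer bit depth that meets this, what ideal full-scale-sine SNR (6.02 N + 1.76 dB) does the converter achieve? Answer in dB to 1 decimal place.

110.1 dB

Span: 1.3 V − (-1.3 V) = 2.6 V.
Need 2^N ≥ 2.6 V / 16.0 µV = 162500 → N_min = 18.
6.02(18) + 1.76 = 110.12 dB.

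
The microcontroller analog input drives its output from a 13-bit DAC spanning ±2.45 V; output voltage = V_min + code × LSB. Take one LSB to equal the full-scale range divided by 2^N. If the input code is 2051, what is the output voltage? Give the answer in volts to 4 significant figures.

Full-scale range = 2.45 V − (-2.45 V) = 4.9 V. LSB = 4.9 V / 2^13.
V_out = -2.45 + 2051 × (4.9/8192) V
      = -2.45 V + 1.22679 V = -1.22321 V.

-1.223 V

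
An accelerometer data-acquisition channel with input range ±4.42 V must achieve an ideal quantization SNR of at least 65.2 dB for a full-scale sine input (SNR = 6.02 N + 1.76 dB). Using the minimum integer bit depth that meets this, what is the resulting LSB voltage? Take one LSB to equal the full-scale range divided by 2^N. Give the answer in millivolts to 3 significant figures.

Full-scale range = 4.42 V − (-4.42 V) = 8.84 V.
Required N = ⌈(65.2 − 1.76)/6.02⌉ = ⌈10.538⌉ = 11.
Step size = 8.84/2048 V = 4.32 mV.

4.32 mV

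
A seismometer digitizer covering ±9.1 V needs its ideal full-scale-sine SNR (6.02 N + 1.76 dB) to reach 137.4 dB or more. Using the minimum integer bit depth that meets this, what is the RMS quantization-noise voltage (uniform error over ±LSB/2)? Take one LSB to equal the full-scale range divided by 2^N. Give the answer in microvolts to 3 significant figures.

0.626 µV

The full-scale span is 9.1 − (-9.1) = 18.2 V.
Solving 6.02 N ≥ 137.4 − 1.76: N ≥ 22.532. Round up → N = 23.
LSB = 18.2 V ÷ 2^23 = 18.2/8388608 V = 2.1696 µV.
RMS noise = LSB/√12 = 0.626 µV.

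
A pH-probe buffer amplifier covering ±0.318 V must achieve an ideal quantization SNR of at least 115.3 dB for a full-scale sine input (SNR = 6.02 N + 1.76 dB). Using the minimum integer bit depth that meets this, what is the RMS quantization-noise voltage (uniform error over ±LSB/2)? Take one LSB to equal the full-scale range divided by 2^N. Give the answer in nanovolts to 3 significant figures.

Range = 0.318 − (-0.318) = 0.636 V.
N ≥ (115.3 − 1.76)/6.02 = 18.860 → N_min = 19.
LSB = 0.636 V / 2^19 = 1.2131 µV.
V_rms = LSB/√12 = 350 nV.

350 nV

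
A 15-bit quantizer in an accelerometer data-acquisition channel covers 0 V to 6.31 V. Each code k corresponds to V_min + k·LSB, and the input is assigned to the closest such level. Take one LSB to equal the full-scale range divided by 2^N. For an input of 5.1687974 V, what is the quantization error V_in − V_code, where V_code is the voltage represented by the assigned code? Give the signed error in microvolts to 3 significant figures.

V_FS = 6.31 V. LSB = 6.31 V / 2^15 ≈ 192.6 µV.
(5.1687974 − (0)) / LSB = 5.1687974 × 32768/6.31 = 26841.7042. Nearest integer: k = 26842.
V_code = V_min + k × range/2^15 = 0 + 26842 × 6.31/32768 = 5.1688543701 V.
V_in − V_code = 5.1687974 − (5.1688543701) = −57.0 µV.

−57.0 µV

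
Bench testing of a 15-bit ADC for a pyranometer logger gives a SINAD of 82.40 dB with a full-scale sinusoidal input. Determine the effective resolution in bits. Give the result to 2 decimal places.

13.40 bits

(82.40 − 1.76) / 6.02 = 80.64/6.02 = 13.3953 effective bits.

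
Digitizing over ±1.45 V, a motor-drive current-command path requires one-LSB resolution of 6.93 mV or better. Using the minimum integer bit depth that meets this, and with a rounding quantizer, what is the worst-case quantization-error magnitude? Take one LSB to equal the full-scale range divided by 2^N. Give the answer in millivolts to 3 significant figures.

The full-scale span is 1.45 − (-1.45) = 2.9 V.
Need 2^N ≥ 2.9 V / 6.93 mV = 418.5 → N_min = 9.
LSB = 2.9 V / 2^9 = 5.6641 mV.
Half an LSB is 2.83 mV.

2.83 mV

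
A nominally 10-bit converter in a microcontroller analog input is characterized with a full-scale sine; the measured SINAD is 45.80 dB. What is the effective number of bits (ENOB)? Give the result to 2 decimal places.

7.32 bits

ENOB = (45.80 − 1.76)/6.02 = 7.3156 bits.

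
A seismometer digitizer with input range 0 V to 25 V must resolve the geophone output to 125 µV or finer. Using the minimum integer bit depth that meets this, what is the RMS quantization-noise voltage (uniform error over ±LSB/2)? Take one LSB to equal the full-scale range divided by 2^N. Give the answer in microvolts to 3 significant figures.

Full-scale range = 25 V.
25 V / 125 µV = 200000. Since 2^17 = 131072 and 2^18 = 262144, N = 18.
LSB = 25 V ÷ 2^18 = 25/262144 V = 95.367 µV.
RMS noise = LSB/√12 = 27.5 µV.

27.5 µV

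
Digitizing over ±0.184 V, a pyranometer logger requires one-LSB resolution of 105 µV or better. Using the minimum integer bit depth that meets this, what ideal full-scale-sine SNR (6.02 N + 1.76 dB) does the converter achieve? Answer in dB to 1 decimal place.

74.0 dB

Full-scale range = 0.184 V − (-0.184 V) = 0.368 V.
0.368 V / 105 µV = 3505. Since 2^11 = 2048 and 2^12 = 4096, N = 12.
SNR = 6.02 × 12 + 1.76 = 74.00 dB.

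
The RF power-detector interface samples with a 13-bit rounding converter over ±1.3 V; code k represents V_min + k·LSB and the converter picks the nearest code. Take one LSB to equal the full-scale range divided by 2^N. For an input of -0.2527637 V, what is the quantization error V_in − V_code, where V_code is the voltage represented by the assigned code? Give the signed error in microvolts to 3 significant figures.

−127 µV

The full-scale span is 1.3 − (-1.3) = 2.6 V. LSB = 2.6 V / 2^13 ≈ 317.4 µV.
Position in LSBs: (-0.2527637 − (-1.3)) × 8192/2.6 = 3299.5999; rounding gives k = 3300.
V_code = -1.3 + (3300/8192) × 2.6 = -0.2526367188 V.
V_in − V_code = -0.2527637 − (-0.2526367188) = −127 µV.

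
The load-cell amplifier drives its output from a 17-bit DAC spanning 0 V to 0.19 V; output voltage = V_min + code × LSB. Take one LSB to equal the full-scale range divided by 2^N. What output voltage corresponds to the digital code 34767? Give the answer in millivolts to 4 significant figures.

Range is 0.19 V. LSB = 0.19 V / 2^17.
Output = V_min + (34767/131072) × range = 0 + 0.265251 × 0.19 V
      = 0 + 0.0503977 = 0.0503977 V.

50.40 mV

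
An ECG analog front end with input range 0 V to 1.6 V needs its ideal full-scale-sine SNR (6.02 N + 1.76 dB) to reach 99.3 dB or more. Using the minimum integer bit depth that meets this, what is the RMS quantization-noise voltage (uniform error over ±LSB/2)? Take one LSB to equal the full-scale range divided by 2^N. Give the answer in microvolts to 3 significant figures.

3.52 µV

Full-scale range = 1.6 V.
6.02 N + 1.76 ≥ 99.3 gives N ≥ 16.203, so the minimum integer is 17.
LSB = 1.6 V / 2^17 = 12.207 µV.
σ_q = LSB/√12 = 12.207 µV/3.4641 = 3.52 µV.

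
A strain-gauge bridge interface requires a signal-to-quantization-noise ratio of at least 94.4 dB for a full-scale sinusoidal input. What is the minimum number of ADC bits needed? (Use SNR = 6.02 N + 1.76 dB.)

6.02 N + 1.76 ≥ 94.4 gives N ≥ 15.389, so the minimum integer is 16.

16 bits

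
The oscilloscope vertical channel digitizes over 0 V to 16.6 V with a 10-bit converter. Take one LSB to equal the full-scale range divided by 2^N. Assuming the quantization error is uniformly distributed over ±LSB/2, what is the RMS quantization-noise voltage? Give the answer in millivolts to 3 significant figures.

4.68 mV

V_FS = 16.6 V.
LSB = 16.6 V / 2^10 = 16.211 mV.
V_rms = LSB/√12 = 16.211 mV / √12 = 4.68 mV.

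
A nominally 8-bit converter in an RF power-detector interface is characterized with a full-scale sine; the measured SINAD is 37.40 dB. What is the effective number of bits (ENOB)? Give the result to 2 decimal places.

(37.40 − 1.76) / 6.02 = 35.64/6.02 = 5.9203 effective bits.

5.92 bits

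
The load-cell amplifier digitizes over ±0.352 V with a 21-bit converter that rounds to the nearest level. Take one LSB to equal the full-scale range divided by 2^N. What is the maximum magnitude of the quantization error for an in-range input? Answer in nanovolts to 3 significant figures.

Full-scale range = 0.352 V − (-0.352 V) = 0.704 V.
LSB = 0.704 V ÷ 2^21 = 0.704/2097152 V = 335.69 nV.
|e|_max = LSB/2 = 168 nV.

168 nV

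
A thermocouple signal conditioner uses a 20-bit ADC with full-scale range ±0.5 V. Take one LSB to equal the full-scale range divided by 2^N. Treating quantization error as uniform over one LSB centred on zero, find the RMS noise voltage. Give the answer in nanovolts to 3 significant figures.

275 nV

Range = 0.5 − (-0.5) = 1 V.
LSB = 1 V ÷ 2^20 = 1/1048576 V = 0.95367 µV.
σ_q = LSB/√12 = 0.95367 µV/3.4641 = 275 nV.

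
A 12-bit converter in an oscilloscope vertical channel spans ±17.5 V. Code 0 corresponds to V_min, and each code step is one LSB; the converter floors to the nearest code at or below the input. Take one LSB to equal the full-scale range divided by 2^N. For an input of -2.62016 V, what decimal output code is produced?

Full-scale range = 17.5 V − (-17.5 V) = 35 V. LSB = 35 V / 2^12 ≈ 8.545 mV.
(V_in − V_min) × 2^12/range = (-2.62016 − (-17.5)) × 4096/35 = 1741.366.
Floor → code = 1741.

1741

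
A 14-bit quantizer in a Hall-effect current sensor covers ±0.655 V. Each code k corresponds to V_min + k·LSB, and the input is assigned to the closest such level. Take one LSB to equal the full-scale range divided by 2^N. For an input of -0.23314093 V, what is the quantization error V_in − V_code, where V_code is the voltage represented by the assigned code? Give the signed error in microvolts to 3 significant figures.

+10.9 µV

Range = 0.655 − (-0.655) = 1.31 V. LSB = 1.31 V / 2^14 ≈ 79.96 µV.
(-0.23314093 − (-0.655)) / LSB = 0.42185907 × 16384/1.31 = 5276.1366. Nearest integer: k = 5276.
V_code = V_min + k × range/2^14 = -0.655 + 5276 × 1.31/16384 = -0.23315185547 V.
V_in − V_code = -0.23314093 − (-0.23315185547) = +10.9 µV.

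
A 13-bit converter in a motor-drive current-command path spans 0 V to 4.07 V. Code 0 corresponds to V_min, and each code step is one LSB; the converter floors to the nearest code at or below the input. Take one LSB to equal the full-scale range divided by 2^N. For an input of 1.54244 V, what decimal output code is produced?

3104

V_FS = 4.07 V. LSB = 4.07 V / 2^13 ≈ 496.8 µV.
V_in − V_min = 1.54244 − (0) = 1.54244 V.
Divide by LSB: 1.54244 × 8192/4.07 = 3104.5869.
Truncating gives code 3104.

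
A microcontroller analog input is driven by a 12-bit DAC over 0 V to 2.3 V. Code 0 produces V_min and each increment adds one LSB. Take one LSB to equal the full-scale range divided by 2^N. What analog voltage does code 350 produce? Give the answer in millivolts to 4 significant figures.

V_FS = 2.3 V. LSB = 2.3 V / 2^12.
Output = V_min + (350/4096) × range = 0 + 0.0854492 × 2.3 V
      = 0 + 0.196533 = 0.196533 V.

196.5 mV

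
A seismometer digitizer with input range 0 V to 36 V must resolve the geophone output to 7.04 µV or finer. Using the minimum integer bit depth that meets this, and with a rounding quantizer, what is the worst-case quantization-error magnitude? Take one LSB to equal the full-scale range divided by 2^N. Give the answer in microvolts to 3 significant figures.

V_FS = 36 V.
Need 2^N ≥ 36 V / 7.04 µV = 5.114e6 → N_min = 23.
LSB = 36 V ÷ 2^23 = 36/8388608 V = 4.2915 µV.
Half an LSB is 2.15 µV.

2.15 µV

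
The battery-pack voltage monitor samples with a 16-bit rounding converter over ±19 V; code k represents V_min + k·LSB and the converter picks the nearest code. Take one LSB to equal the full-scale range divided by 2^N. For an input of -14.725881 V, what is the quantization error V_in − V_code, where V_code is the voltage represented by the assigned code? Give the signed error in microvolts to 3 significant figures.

+163 µV

Range = 19 − (-19) = 38 V. LSB = 38 V / 2^16 ≈ 0.5798 mV.
Position in LSBs: (-14.725881 − (-19)) × 65536/38 = 7371.2806; rounding gives k = 7371.
V_code = -19 + (7371/65536) × 38 = -14.726043701 V.
Error = V_in − V_code = -14.725881 − (-14.726043701) = +163 µV.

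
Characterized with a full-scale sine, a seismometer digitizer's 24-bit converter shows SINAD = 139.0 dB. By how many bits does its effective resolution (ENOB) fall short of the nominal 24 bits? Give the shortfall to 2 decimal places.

1.20 bits

Effective bits = (139.0 − 1.76)/6.02 = 22.7973.
Shortfall = 24 − 22.7973 = 1.2027 bits.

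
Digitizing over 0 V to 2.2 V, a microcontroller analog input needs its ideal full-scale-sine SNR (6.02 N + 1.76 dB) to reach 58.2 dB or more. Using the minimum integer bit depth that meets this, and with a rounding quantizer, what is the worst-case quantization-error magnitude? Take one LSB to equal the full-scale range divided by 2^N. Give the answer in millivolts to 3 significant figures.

1.07 mV

Span = 2.2 V.
Required N = ⌈(58.2 − 1.76)/6.02⌉ = ⌈9.375⌉ = 10.
LSB = 2.2 V ÷ 2^10 = 2.2/1024 V = 2.1484 mV.
|e|_max = LSB/2 = 1.07 mV.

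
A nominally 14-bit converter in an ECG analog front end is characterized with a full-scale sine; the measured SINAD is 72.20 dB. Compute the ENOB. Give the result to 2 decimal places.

11.70 bits

Inverting SNR = 6.02 N + 1.76: N_eff = (72.20 − 1.76)/6.02 = 11.7010.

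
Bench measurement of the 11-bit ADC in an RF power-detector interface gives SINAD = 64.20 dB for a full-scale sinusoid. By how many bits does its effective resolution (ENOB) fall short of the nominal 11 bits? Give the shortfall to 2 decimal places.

Effective bits = (64.20 − 1.76)/6.02 = 10.3721.
Shortfall = 11 − 10.3721 = 0.6279 bits.

0.63 bits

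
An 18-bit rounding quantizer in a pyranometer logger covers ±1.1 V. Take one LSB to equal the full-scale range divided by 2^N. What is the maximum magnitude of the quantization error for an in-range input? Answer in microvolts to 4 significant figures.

4.196 µV

Full-scale range = 1.1 V − (-1.1 V) = 2.2 V.
LSB = 2.2 V / 2^18 = 8.39233 µV.
|e|_max = LSB/2 = 4.196 µV.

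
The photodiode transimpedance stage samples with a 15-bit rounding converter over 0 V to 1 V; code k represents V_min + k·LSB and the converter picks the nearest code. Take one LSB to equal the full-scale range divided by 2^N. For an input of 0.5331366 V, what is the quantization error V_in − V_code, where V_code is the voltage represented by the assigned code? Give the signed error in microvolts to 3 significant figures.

Range is 1 V. LSB = 1 V / 2^15 ≈ 30.52 µV.
(V_in − V_min)/LSB = (0.5331366 − (0)) × 32768/1 = 17469.8201 → nearest code k = 17470.
V_code = V_min + k × range/2^15 = 0 + 17470 × 1/32768 = 0.53314208984 V.
V_in − V_code = 0.5331366 − (0.53314208984) = −5.49 µV.

−5.49 µV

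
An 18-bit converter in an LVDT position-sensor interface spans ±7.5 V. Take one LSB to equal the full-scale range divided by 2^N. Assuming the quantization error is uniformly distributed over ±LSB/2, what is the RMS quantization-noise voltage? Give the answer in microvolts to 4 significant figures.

16.52 µV

Range = 7.5 − (-7.5) = 15 V.
LSB = 15 V ÷ 2^18 = 15/262144 V = 57.2205 µV.
σ_q = LSB/√12 = 57.2205 µV/3.4641 = 16.52 µV.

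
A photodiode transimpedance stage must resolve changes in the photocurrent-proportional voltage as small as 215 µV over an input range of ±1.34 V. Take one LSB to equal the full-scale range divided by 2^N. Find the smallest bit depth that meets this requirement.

14 bits

Full-scale range = 1.34 V − (-1.34 V) = 2.68 V.
2.68 V / 215 µV = 12470. Since 2^13 = 8192 and 2^14 = 16384, N = 14.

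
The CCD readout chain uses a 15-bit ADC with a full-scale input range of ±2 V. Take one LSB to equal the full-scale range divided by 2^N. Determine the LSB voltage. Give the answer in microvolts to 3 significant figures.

The full-scale span is 2 − (-2) = 4 V.
Number of codes = 2^15 = 32768.
LSB = 4 V ÷ 2^15 = 4/32768 V = 122 µV.

122 µV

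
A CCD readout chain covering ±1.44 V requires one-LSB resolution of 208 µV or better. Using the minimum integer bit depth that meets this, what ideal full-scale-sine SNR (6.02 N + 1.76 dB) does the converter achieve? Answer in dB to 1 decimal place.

86.0 dB

Span: 1.44 V − (-1.44 V) = 2.88 V.
Levels needed ≥ 2.88/208 µV = 13850. 2^14 = 16384 suffices, so N_min = 14.
Ideal SNR at N = 14: 6.02·14 + 1.76 = 86.0 dB.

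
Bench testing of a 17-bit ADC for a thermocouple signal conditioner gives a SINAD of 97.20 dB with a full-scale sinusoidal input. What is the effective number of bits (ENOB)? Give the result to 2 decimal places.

(97.20 − 1.76) / 6.02 = 95.44/6.02 = 15.8538 effective bits.

15.85 bits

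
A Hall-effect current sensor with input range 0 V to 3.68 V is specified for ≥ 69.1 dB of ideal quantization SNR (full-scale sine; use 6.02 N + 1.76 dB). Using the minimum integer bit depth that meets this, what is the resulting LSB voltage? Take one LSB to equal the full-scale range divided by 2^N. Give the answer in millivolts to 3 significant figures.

Full-scale range = 3.68 V.
6.02 N + 1.76 ≥ 69.1 gives N ≥ 11.186, so the minimum integer is 12.
LSB = 3.68 V ÷ 2^12 = 3.68/4096 V = 0.898 mV.

0.898 mV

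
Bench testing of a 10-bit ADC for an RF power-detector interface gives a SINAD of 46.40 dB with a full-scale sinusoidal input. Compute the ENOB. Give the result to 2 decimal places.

ENOB = (SINAD − 1.76) / 6.02 = (46.40 − 1.76) / 6.02 = 44.64 / 6.02 = 7.4153.

7.42 bits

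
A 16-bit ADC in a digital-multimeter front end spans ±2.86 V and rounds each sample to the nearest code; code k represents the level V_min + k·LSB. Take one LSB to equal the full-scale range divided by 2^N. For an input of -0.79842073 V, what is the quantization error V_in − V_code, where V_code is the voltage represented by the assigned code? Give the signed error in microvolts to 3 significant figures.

+19.2 µV

The full-scale span is 2.86 − (-2.86) = 5.72 V. LSB = 5.72 V / 2^16 ≈ 87.28 µV.
(V_in − V_min)/LSB = (-0.79842073 − (-2.86)) × 65536/5.72 = 23620.2201 → nearest code k = 23620.
Reconstructed level: -2.86 + 23620 × 5.72/65536 V = -0.79843994141 V.
V_in − V_code = -0.79842073 − (-0.79843994141) = +19.2 µV.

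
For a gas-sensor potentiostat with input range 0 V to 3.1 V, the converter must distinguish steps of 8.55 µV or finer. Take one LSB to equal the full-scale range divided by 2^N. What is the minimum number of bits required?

19 bits

Full-scale range = 3.1 V.
3.1 V / 8.55 µV = 362600. Since 2^18 = 262144 and 2^19 = 524288, N = 19.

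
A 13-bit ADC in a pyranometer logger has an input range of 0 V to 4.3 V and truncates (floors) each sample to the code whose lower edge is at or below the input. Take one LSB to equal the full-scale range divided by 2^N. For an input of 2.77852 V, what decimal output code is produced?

Range is 4.3 V. LSB = 4.3 V / 2^13 ≈ 0.5249 mV.
(V_in − V_min) × 2^13/range = (2.77852 − (0)) × 8192/4.3 = 5293.404.
Floor → code = 5293.

5293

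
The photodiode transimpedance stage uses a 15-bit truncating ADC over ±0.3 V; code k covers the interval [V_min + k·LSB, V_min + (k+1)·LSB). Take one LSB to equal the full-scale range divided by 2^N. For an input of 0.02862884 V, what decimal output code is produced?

17947

Full-scale range = 0.3 V − (-0.3 V) = 0.6 V. LSB = 0.6 V / 2^15 ≈ 18.31 µV.
code = ⌊(V_in − V_min)/LSB⌋ = ⌊(V_in − V_min) × 2^15 / range⌋
     = ⌊(0.02862884 − (-0.3)) × 32768 / 0.6⌋ = ⌊0.32862884 × 32768/0.6⌋
     = ⌊17947.516⌋ = 17947.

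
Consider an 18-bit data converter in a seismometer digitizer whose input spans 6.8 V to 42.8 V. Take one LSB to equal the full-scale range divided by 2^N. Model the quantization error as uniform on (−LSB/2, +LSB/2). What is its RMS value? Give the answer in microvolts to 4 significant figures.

39.64 µV

Full-scale range = 42.8 V − (6.8 V) = 36 V.
One LSB is 36 V / 262144 = 137.329 µV.
RMS of a uniform error over width LSB is LSB/√12 = 39.64 µV.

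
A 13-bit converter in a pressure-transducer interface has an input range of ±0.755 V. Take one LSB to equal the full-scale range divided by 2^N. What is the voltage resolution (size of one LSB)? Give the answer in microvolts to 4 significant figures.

Span: 0.755 V − (-0.755 V) = 1.51 V.
2^13 = 8192 levels.
One LSB is 1.51 V / 8192 = 184.3 µV.

184.3 µV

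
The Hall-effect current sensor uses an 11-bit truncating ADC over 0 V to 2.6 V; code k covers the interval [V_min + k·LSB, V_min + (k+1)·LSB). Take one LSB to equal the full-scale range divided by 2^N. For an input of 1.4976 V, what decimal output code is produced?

Span = 2.6 V. LSB = 2.6 V / 2^11 ≈ 1.270 mV.
(V_in − V_min) × 2^11/range = (1.4976 − (0)) × 2048/2.6 = 1179.648.
Floor → code = 1179.

1179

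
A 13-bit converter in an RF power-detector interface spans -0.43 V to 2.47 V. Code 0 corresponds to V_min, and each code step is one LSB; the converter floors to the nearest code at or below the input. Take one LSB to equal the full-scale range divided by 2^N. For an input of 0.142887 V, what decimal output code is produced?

Full-scale range = 2.47 V − (-0.43 V) = 2.9 V. LSB = 2.9 V / 2^13 ≈ 354.0 µV.
code = ⌊(V_in − V_min)/LSB⌋ = ⌊(V_in − V_min) × 2^13 / range⌋
     = ⌊(0.142887 − (-0.43)) × 8192 / 2.9⌋ = ⌊0.572887 × 8192/2.9⌋
     = ⌊1618.307⌋ = 1618.

1618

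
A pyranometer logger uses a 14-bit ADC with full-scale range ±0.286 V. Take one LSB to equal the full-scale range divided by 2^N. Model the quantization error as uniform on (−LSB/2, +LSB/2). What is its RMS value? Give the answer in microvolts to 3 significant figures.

10.1 µV

Span: 0.286 V − (-0.286 V) = 0.572 V.
LSB = 0.572 V / 2^14 = 34.912 µV.
RMS of a uniform error over width LSB is LSB/√12 = 10.1 µV.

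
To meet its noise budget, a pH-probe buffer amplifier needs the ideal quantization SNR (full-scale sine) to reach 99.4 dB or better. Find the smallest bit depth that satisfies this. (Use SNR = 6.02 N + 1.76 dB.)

Required N = ⌈(99.4 − 1.76)/6.02⌉ = ⌈16.219⌉ = 17.

17 bits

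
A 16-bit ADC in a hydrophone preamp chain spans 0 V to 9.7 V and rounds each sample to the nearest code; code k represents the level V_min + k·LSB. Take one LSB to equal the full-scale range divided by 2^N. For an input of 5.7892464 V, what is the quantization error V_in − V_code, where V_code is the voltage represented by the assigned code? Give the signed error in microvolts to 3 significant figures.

Full-scale range = 9.7 V. LSB = 9.7 V / 2^16 ≈ 148.0 µV.
Position in LSBs: (5.7892464 − (0)) × 65536/9.7 = 39113.8198; rounding gives k = 39114.
V_code = 0 + (39114/65536) × 9.7 = 5.7892730713 V.
V_in − V_code = 5.7892464 − (5.7892730713) = −26.7 µV.

−26.7 µV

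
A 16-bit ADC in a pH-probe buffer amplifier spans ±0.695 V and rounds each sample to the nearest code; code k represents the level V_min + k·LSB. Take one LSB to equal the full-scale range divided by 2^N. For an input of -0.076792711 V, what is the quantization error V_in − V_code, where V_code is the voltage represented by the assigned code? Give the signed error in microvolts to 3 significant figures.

+7.67 µV

Full-scale range = 0.695 V − (-0.695 V) = 1.39 V. LSB = 1.39 V / 2^16 ≈ 21.21 µV.
Position in LSBs: (-0.076792711 − (-0.695)) × 65536/1.39 = 29147.3618; rounding gives k = 29147.
V_code = V_min + k × range/2^16 = -0.695 + 29147 × 1.39/65536 = -0.076800384521 V.
Error = V_in − V_code = -0.076792711 − (-0.076800384521) = +7.67 µV.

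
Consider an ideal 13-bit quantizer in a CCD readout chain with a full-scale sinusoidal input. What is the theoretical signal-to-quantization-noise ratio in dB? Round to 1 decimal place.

80.0 dB

For an ideal N-bit converter with full-scale sine input, SNR = 6.02 N + 1.76 dB. SNR = 6.02 × 13 + 1.76 = 78.26 + 1.76 = 80.02 dB.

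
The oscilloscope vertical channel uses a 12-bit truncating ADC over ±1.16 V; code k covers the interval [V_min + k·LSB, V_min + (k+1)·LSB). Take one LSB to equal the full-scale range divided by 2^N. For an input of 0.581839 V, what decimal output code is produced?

3075

The full-scale span is 1.16 − (-1.16) = 2.32 V. LSB = 2.32 V / 2^12 ≈ 0.5664 mV.
V_in − V_min = 0.581839 − (-1.16) = 1.741839 V.
Divide by LSB: 1.741839 × 4096/2.32 = 3075.2468.
Truncating gives code 3075.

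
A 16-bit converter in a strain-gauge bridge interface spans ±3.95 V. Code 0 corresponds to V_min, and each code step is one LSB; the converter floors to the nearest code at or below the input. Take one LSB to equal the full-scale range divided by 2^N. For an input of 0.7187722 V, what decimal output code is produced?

The full-scale span is 3.95 − (-3.95) = 7.9 V. LSB = 7.9 V / 2^16 ≈ 120.5 µV.
V_in − V_min = 0.7187722 − (-3.95) = 4.6687722 V.
Divide by LSB: 4.6687722 × 65536/7.9 = 38730.7158.
Truncating gives code 38730.

38730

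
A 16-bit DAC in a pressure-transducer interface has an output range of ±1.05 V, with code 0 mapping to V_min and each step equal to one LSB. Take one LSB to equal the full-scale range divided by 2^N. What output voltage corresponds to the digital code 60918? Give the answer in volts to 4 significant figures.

Range = 1.05 − (-1.05) = 2.1 V. LSB = 2.1 V / 2^16.
Output = V_min + (60918/65536) × range = -1.05 + 0.929535 × 2.1 V
      = -1.05 + 1.95202 = 0.902023 V.

0.9020 V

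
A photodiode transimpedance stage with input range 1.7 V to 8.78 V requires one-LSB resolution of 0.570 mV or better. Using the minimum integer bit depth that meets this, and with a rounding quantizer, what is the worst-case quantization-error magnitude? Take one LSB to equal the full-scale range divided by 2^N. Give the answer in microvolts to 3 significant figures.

216 µV

Full-scale range = 8.78 V − (1.7 V) = 7.08 V.
Need 2^N ≥ 7.08 V / 0.570 mV = 12420 → N_min = 14.
One LSB is 7.08 V / 16384 = 432.13 µV.
Half an LSB is 216 µV.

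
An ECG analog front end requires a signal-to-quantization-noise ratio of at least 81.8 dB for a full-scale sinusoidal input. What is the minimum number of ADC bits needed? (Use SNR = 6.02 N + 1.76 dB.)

N ≥ (81.8 − 1.76)/6.02 = 13.296 → N_min = 14.

14 bits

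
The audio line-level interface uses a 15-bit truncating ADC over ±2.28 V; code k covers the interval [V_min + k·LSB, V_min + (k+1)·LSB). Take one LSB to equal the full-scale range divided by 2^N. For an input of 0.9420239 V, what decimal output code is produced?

Range = 2.28 − (-2.28) = 4.56 V. LSB = 4.56 V / 2^15 ≈ 139.2 µV.
V_in − V_min = 0.9420239 − (-2.28) = 3.2220239 V.
Divide by LSB: 3.2220239 × 32768/4.56 = 23153.3507.
Truncating gives code 23153.

23153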